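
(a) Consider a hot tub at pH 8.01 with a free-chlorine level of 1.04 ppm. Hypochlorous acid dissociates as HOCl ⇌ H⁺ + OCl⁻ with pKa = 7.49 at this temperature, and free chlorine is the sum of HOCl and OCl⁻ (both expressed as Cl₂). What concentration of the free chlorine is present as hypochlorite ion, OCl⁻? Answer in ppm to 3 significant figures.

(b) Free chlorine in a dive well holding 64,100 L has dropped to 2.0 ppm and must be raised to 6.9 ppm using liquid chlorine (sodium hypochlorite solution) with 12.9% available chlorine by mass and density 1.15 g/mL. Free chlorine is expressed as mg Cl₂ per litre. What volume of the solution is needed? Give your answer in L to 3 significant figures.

(a) 0.799 ppm; (b) 2.12 L

(a) [OCl⁻]/[HOCl] = 10^(pH − pKa) = 10^(8.01 − 7.49) = 10^0.52 = 3.311.
(a) Fraction as HOCl = 1 / (1 + 3.311) = 0.2319.
(a) OCl⁻ = (1 − 0.2319) × 1.04 ppm = 0.7988 ppm.

(b) Chlorine deficit: 6.9 − 2.0 = 4.9 ppm = 4.9 mg/L as Cl₂.
(b) Cl₂ equivalent needed: 4.9 mg/L × 64,100 L = 314,100 mg = 314.1 g.
(b) Product at 12.9% available chlorine: 314.1 / 0.129 = 2435 g.
(b) Volume at density 1.15 g/mL: 2435 g ÷ 1.15 g/mL = 2117 mL.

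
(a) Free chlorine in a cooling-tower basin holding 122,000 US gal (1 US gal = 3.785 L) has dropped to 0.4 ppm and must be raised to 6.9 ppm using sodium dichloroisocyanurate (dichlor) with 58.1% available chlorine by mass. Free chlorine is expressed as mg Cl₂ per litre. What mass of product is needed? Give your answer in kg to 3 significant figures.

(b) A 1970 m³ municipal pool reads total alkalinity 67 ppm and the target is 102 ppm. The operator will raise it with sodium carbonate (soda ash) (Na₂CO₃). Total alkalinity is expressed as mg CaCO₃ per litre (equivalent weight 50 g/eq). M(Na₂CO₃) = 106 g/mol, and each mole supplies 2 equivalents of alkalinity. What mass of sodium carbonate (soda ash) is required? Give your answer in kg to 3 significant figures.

(a) Volume: 122,000 US gal × 3.785 L/gal = 461,770 L.
(a) Chlorine deficit: 6.9 − 0.4 = 6.5 ppm = 6.5 mg/L as Cl₂.
(a) Cl₂ equivalent needed: 6.5 mg/L × 461,770 L = 3,002,000 mg = 3002 g.
(a) Product at 58.1% available chlorine: 3002 / 0.581 = 5166 g.

(b) Volume: 1970 m³ = 1,970,000 L.
(b) Alkalinity to add: (102 − 67) = 35 mg/L as CaCO₃ × 1,970,000 L = 68,950 g as CaCO₃.
(b) Equivalents: 68,950 g ÷ 50 g/eq = 1379 eq.
(b) Each mole of Na₂CO₃ supplies 2 eq, so 1379 / 2 = 689.5 mol.
(b) Mass: 689.5 mol × 106 g/mol = 73,090 g.

(a) 5.17 kg; (b) 73.1 kg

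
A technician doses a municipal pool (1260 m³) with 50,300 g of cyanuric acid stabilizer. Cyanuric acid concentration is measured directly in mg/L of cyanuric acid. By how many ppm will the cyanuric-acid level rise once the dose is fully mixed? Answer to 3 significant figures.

Volume: 1260 m³ = 1,260,000 L.
Rise: 50,300 g / 1,260,000 L × 1000 = 39.92 mg/L.

39.9 ppm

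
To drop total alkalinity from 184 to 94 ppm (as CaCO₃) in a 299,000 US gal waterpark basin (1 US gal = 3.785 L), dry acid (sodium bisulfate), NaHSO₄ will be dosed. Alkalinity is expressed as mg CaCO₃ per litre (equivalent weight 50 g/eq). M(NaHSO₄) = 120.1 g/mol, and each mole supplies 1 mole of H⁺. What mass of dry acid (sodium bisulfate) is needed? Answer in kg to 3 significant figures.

Volume: 299,000 US gal × 3.785 L/gal = 1,131,715 L.
Alkalinity to neutralize: (184 − 94) = 90 mg/L as CaCO₃ × 1,131,715 L = 101,900 g as CaCO₃.
Equivalents of H⁺ required: 101,900 ÷ 50 g/eq = 2037 eq = 2037 mol NaHSO₄.
Mass of NaHSO₄: 2037 × 120.1 = 244,700 g.

245 kg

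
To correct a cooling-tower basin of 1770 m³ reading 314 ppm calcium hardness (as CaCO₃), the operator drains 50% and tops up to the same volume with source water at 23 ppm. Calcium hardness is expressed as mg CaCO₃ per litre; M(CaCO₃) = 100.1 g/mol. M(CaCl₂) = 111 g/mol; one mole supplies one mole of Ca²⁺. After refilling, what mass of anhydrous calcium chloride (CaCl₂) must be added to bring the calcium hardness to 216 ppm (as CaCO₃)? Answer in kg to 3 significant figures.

93.2 kg

Volume: 1770 m³ = 1,770,000 L.
After draining 50% and refilling: 314 × 0.50 + 23 × 0.50 = 168.5 ppm.
Deficit to target: 216 − 168.5 = 47.5 mg/L.
As CaCO₃: 47.5 mg/L × 1,770,000 L = 84,080 g; ÷ 100.1 = 839.9 mol Ca²⁺.
Mass: 839.9 × 111 = 93,230 g.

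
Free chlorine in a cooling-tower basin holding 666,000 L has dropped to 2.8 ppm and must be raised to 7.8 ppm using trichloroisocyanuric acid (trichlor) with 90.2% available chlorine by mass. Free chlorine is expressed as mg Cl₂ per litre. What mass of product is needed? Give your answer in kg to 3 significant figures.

3.69 kg

Chlorine deficit: 7.8 − 2.8 = 5 ppm = 5 mg/L as Cl₂.
Cl₂ equivalent needed: 5 mg/L × 666,000 L = 3,330,000 mg = 3330 g.
Product at 90.2% available chlorine: 3330 / 0.902 = 3692 g.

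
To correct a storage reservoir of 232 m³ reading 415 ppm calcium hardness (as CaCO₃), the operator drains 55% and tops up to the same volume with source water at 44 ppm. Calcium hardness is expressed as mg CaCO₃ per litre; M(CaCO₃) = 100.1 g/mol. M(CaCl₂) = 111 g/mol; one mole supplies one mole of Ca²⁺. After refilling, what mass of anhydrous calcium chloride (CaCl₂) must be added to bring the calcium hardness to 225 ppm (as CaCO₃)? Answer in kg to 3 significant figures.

3.61 kg

Volume: 232 m³ = 232,000 L.
After draining 55% and refilling: 415 × 0.45 + 44 × 0.55 = 210.95 ppm.
Deficit to target: 225 − 210.95 = 14.05 mg/L.
As CaCO₃: 14.05 mg/L × 232,000 L = 3260 g; ÷ 100.1 = 32.56 mol Ca²⁺.
Mass: 32.56 × 111 = 3615 g.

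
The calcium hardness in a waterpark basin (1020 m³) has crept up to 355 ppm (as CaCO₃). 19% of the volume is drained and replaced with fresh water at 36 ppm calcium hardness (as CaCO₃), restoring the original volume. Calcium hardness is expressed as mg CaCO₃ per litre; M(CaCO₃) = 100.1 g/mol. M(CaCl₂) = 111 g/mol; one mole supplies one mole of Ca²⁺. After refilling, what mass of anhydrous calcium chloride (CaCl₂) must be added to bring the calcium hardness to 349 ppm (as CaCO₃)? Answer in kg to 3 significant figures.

Volume: 1020 m³ = 1,020,000 L.
After draining 19% and refilling: 355 × 0.81 + 36 × 0.19 = 294.39 ppm.
Deficit to target: 349 − 294.39 = 54.61 mg/L.
As CaCO₃: 54.61 mg/L × 1,020,000 L = 55,700 g; ÷ 100.1 = 556.5 mol Ca²⁺.
Mass: 556.5 × 111 = 61,770 g.

61.8 kg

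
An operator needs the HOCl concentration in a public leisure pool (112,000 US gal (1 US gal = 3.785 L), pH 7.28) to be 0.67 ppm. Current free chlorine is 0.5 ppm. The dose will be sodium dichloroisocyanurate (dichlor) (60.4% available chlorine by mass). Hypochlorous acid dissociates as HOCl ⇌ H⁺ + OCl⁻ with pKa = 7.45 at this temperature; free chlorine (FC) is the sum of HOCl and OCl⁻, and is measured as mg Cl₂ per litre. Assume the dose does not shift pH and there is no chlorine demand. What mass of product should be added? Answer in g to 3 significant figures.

437 g

Volume: 112,000 US gal × 3.785 L/gal = 423,920 L.
[OCl⁻]/[HOCl] = 10^(pH − pKa) = 10^(7.28 − 7.45) = 0.6761; fraction as HOCl = 1/(1 + 0.6761) = 0.5966.
Free chlorine required for 0.67 ppm HOCl: 0.67 / 0.5966 = 1.123 ppm.
FC to add: 1.123 − 0.5 = 0.623 mg/L as Cl₂.
Cl₂ equivalent: 0.623 mg/L × 423,920 L = 264.1 g.
Product at 60.4% available Cl: 264.1 / 0.604 = 437.2 g.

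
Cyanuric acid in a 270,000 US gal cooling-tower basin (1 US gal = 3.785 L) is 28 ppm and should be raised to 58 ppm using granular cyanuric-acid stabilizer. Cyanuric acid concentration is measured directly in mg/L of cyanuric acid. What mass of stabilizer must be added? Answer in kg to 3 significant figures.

30.7 kg

Volume: 270,000 US gal × 3.785 L/gal = 1,021,950 L.
CYA to add: (58 − 28) = 30 mg/L × 1,021,950 L = 30,660 g cyanuric acid.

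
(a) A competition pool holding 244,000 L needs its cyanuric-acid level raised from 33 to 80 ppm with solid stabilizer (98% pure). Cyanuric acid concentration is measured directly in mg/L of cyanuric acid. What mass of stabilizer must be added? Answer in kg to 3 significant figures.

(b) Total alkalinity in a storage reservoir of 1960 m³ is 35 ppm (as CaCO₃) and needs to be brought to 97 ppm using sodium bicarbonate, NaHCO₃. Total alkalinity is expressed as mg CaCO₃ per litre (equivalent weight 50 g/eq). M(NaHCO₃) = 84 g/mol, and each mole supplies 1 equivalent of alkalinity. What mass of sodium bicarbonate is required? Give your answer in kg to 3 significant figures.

(a) CYA to add: (80 − 33) = 47 mg/L × 244,000 L = 11,470 g cyanuric acid.
(a) At 98% purity: 11,470 / 0.98 = 11,700 g product.

(b) Volume: 1960 m³ = 1,960,000 L.
(b) Alkalinity to add: (97 − 35) = 62 mg/L as CaCO₃ × 1,960,000 L = 121,500 g as CaCO₃.
(b) Equivalents: 121,500 g ÷ 50 g/eq = 2430 eq.
(b) NaHCO₃ supplies 1 eq per mole → 2430 mol.
(b) Mass: 2430 mol × 84 g/mol = 204,200 g.

(a) 11.7 kg; (b) 204 kg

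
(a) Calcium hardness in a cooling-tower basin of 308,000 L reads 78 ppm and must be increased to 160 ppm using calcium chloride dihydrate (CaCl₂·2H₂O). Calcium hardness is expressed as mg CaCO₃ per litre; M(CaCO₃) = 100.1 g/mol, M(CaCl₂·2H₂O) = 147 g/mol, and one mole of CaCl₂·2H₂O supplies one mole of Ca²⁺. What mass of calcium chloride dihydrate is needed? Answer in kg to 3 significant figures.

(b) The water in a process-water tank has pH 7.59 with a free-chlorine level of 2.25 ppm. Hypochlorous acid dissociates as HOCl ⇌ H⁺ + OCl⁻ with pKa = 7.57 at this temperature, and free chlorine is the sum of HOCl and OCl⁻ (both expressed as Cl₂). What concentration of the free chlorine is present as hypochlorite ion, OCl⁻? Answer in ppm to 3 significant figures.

(a) Hardness to add: (160 − 78) = 82 mg/L as CaCO₃ × 308,000 L = 25,260 g as CaCO₃.
(a) Moles of Ca²⁺ (1 mol Ca²⁺ ≡ 1 mol CaCO₃): 25,260 / 100.1 g/mol = 252.3 mol.
(a) Mass of CaCl₂·2H₂O: 252.3 × 147 = 37,090 g.

(b) [OCl⁻]/[HOCl] = 10^(pH − pKa) = 10^(7.59 − 7.57) = 10^0.02 = 1.047.
(b) Fraction as HOCl = 1 / (1 + 1.047) = 0.4885.
(b) OCl⁻ = (1 − 0.4885) × 2.25 ppm = 1.151 ppm.

(a) 37.1 kg; (b) 1.15 ppm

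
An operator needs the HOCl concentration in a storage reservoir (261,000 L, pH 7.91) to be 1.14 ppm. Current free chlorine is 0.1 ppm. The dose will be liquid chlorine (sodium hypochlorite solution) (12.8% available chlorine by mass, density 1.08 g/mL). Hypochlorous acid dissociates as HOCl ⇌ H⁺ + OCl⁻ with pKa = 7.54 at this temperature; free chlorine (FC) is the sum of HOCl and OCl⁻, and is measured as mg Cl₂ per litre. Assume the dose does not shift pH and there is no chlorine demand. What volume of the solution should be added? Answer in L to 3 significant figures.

7.01 L

[OCl⁻]/[HOCl] = 10^(pH − pKa) = 10^(7.91 − 7.54) = 2.344; fraction as HOCl = 1/(1 + 2.344) = 0.299.
Free chlorine required for 1.14 ppm HOCl: 1.14 / 0.299 = 3.812 ppm.
FC to add: 3.812 − 0.1 = 3.712 mg/L as Cl₂.
Cl₂ equivalent: 3.712 mg/L × 261,000 L = 968.9 g.
Product at 12.8% available Cl: 968.9 / 0.128 = 7570 g.
Volume: 7570 g ÷ 1.08 g/mL = 7009 mL.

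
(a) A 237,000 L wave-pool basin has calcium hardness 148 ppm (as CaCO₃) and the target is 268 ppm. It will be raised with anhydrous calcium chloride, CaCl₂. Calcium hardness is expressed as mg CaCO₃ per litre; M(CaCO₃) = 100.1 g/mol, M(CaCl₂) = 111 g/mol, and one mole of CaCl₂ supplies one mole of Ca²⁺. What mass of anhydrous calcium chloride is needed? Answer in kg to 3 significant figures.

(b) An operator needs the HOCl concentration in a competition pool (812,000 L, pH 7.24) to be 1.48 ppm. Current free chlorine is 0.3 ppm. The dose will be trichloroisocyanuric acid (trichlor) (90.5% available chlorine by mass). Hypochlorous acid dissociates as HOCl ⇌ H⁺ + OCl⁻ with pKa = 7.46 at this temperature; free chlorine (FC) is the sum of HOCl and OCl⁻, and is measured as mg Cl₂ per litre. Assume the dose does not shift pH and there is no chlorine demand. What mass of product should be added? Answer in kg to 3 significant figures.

(a) Hardness to add: (268 − 148) = 120 mg/L as CaCO₃ × 237,000 L = 28,440 g as CaCO₃.
(a) Moles of Ca²⁺ (1 mol Ca²⁺ ≡ 1 mol CaCO₃): 28,440 / 100.1 g/mol = 284.1 mol.
(a) Mass of CaCl₂: 284.1 × 111 = 31,540 g.

(b) [OCl⁻]/[HOCl] = 10^(pH − pKa) = 10^(7.24 − 7.46) = 0.6026; fraction as HOCl = 1/(1 + 0.6026) = 0.624.
(b) Free chlorine required for 1.48 ppm HOCl: 1.48 / 0.624 = 2.372 ppm.
(b) FC to add: 2.372 − 0.3 = 2.072 mg/L as Cl₂.
(b) Cl₂ equivalent: 2.072 mg/L × 812,000 L = 1682 g.
(b) Product at 90.5% available Cl: 1682 / 0.905 = 1859 g.

(a) 31.5 kg; (b) 1.86 kg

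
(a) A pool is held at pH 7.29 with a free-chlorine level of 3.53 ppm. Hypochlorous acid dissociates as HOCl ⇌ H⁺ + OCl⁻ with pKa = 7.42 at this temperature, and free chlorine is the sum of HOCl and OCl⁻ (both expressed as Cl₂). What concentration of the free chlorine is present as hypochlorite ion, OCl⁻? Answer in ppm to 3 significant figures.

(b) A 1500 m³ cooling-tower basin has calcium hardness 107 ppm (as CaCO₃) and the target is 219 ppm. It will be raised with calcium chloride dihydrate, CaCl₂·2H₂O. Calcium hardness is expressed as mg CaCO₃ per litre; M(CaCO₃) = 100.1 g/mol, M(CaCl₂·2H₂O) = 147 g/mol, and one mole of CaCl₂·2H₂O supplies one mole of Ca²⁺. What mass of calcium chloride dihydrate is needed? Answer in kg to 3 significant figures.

(a) [OCl⁻]/[HOCl] = 10^(pH − pKa) = 10^(7.29 − 7.42) = 10^-0.13 = 0.7413.
(a) Fraction as HOCl = 1 / (1 + 0.7413) = 0.5743.
(a) OCl⁻ = (1 − 0.5743) × 3.53 ppm = 1.503 ppm.

(b) Volume: 1500 m³ = 1,500,000 L.
(b) Hardness to add: (219 − 107) = 112 mg/L as CaCO₃ × 1,500,000 L = 168,000 g as CaCO₃.
(b) Moles of Ca²⁺ (1 mol Ca²⁺ ≡ 1 mol CaCO₃): 168,000 / 100.1 g/mol = 1678 mol.
(b) Mass of CaCl₂·2H₂O: 1678 × 147 = 246,700 g.

(a) 1.50 ppm; (b) 247 kg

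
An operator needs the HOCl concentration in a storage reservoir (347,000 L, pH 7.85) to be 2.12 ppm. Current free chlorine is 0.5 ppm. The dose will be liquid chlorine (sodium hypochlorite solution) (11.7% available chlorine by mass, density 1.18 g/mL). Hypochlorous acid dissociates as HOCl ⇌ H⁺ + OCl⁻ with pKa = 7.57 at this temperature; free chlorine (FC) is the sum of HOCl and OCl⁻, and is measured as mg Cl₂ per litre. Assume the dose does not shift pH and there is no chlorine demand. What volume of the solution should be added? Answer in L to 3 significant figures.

14.2 L

[OCl⁻]/[HOCl] = 10^(pH − pKa) = 10^(7.85 − 7.57) = 1.905; fraction as HOCl = 1/(1 + 1.905) = 0.3442.
Free chlorine required for 2.12 ppm HOCl: 2.12 / 0.3442 = 6.16 ppm.
FC to add: 6.16 − 0.5 = 5.66 mg/L as Cl₂.
Cl₂ equivalent: 5.66 mg/L × 347,000 L = 1964 g.
Product at 11.7% available Cl: 1964 / 0.117 = 16,790 g.
Volume: 16,790 g ÷ 1.18 g/mL = 14,220 mL.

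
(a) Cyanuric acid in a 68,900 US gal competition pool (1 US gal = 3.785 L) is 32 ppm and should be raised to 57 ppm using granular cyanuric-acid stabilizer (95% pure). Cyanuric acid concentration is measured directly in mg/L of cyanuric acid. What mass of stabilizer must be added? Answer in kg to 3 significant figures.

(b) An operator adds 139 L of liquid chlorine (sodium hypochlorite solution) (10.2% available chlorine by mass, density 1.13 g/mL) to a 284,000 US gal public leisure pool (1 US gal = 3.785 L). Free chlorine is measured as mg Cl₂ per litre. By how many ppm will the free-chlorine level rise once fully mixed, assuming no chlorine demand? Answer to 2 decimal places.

(a) Volume: 68,900 US gal × 3.785 L/gal = 260,786 L.
(a) CYA to add: (57 − 32) = 25 mg/L × 260,786 L = 6520 g cyanuric acid.
(a) At 95% purity: 6520 / 0.95 = 6863 g product.

(b) Volume: 284,000 US gal × 3.785 L/gal = 1,074,940 L.
(b) Mass of solution: 139 L × 1000 mL/L × 1.13 g/mL = 157,100 g.
(b) Available chlorine delivered: 157,100 g × 0.102 = 16,020 g as Cl₂.
(b) Concentration rise: 16,020 g / 1,074,940 L = 14.9 mg/L = 14.90 ppm.

(a) 6.86 kg; (b) 14.90 ppm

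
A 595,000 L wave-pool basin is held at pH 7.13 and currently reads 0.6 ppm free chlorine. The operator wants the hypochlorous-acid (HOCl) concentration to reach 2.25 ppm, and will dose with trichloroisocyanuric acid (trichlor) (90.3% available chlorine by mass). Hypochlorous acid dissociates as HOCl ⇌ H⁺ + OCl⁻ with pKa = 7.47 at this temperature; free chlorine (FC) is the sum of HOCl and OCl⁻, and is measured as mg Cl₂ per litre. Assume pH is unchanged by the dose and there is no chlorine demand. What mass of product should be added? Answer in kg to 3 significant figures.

[OCl⁻]/[HOCl] = 10^(pH − pKa) = 10^(7.13 − 7.47) = 0.4571; fraction as HOCl = 1/(1 + 0.4571) = 0.6863.
Free chlorine required for 2.25 ppm HOCl: 2.25 / 0.6863 = 3.278 ppm.
FC to add: 3.278 − 0.6 = 2.678 mg/L as Cl₂.
Cl₂ equivalent: 2.678 mg/L × 595,000 L = 1594 g.
Product at 90.3% available Cl: 1594 / 0.903 = 1765 g.

1.76 kg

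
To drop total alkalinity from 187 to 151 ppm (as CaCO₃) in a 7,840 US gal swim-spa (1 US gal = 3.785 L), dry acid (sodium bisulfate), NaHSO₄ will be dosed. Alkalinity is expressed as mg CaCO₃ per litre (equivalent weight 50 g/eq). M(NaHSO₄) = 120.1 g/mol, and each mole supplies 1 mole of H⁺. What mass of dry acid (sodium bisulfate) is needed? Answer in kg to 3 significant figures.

Volume: 7,840 US gal × 3.785 L/gal = 29,674 L.
Alkalinity to neutralize: (187 − 151) = 36 mg/L as CaCO₃ × 29,674 L = 1068 g as CaCO₃.
Equivalents of H⁺ required: 1068 ÷ 50 g/eq = 21.37 eq = 21.37 mol NaHSO₄.
Mass of NaHSO₄: 21.37 × 120.1 = 2566 g.

2.57 kg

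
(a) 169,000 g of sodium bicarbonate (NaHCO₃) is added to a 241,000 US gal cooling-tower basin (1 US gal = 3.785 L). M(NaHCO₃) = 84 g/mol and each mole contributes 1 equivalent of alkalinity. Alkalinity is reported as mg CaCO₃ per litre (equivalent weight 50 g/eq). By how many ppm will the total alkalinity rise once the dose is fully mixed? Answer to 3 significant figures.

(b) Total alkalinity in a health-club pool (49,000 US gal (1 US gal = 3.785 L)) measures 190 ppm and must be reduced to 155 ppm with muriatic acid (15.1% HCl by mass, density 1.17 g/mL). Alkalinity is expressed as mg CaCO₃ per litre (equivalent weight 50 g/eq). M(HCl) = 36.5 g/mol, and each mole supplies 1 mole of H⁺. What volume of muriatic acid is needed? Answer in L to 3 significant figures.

(a) Volume: 241,000 US gal × 3.785 L/gal = 912,185 L.
(a) Moles of NaHCO₃: 169,000 g ÷ 84 g/mol = 2012 mol → 2012 eq of alkalinity.
(a) As CaCO₃: 2012 eq × 50 g/eq = 100,600 g.
(a) Rise: 100,600 g / 912,185 L × 1000 = 110.3 mg/L.

(b) Volume: 49,000 US gal × 3.785 L/gal = 185,465 L.
(b) Alkalinity to neutralize: (190 − 155) = 35 mg/L as CaCO₃ × 185,465 L = 6491 g as CaCO₃.
(b) Equivalents of H⁺ required: 6491 ÷ 50 g/eq = 129.8 eq = 129.8 mol HCl.
(b) Mass of HCl: 129.8 × 36.5 = 4739 g.
(b) Mass of 15.1% solution: 4739 / 0.151 = 31,380 g.
(b) Volume: 31,380 g ÷ 1.17 g/mL = 26,820 mL.

(a) 110 ppm; (b) 26.8 L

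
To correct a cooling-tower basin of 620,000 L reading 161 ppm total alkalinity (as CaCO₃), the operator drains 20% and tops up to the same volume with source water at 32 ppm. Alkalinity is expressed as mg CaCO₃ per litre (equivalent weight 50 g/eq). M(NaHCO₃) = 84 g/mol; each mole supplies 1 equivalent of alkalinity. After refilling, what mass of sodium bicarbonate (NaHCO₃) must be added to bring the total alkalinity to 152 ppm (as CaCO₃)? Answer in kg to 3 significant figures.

After draining 20% and refilling: 161 × 0.80 + 32 × 0.20 = 135.2 ppm.
Deficit to target: 152 − 135.2 = 16.8 mg/L.
As CaCO₃: 16.8 mg/L × 620,000 L = 10,420 g; ÷ 50 g/eq ÷ 1 = 208.3 mol NaHCO₃.
Mass: 208.3 × 84 = 17,500 g.

17.5 kg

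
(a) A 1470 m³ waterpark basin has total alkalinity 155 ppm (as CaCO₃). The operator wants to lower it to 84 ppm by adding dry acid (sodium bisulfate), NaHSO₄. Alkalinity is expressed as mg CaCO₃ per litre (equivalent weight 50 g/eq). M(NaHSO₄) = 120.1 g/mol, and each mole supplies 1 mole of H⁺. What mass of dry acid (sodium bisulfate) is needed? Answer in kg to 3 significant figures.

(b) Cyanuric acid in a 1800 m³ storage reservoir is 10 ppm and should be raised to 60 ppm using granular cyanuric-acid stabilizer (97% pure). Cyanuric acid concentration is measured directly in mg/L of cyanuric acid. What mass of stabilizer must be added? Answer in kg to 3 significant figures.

(a) Volume: 1470 m³ = 1,470,000 L.
(a) Alkalinity to neutralize: (155 − 84) = 71 mg/L as CaCO₃ × 1,470,000 L = 104,400 g as CaCO₃.
(a) Equivalents of H⁺ required: 104,400 ÷ 50 g/eq = 2087 eq = 2087 mol NaHSO₄.
(a) Mass of NaHSO₄: 2087 × 120.1 = 250,700 g.

(b) Volume: 1800 m³ = 1,800,000 L.
(b) CYA to add: (60 − 10) = 50 mg/L × 1,800,000 L = 90,000 g cyanuric acid.
(b) At 97% purity: 90,000 / 0.97 = 92,780 g product.

(a) 251 kg; (b) 92.8 kg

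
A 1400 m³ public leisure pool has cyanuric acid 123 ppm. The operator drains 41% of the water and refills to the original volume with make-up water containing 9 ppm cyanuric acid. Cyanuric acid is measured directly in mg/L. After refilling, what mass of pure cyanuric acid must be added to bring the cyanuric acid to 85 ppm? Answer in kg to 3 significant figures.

Volume: 1400 m³ = 1,400,000 L.
After draining 41% and refilling: 123 × 0.59 + 9 × 0.41 = 76.26 ppm.
Deficit to target: 85 − 76.26 = 8.74 mg/L.
Mass: 8.74 mg/L × 1,400,000 L = 12,240 g cyanuric acid.

12.2 kg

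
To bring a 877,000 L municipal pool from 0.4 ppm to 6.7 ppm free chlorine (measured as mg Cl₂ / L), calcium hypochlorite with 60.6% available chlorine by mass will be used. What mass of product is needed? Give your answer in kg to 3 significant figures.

9.12 kg

Chlorine deficit: 6.7 − 0.4 = 6.3 ppm = 6.3 mg/L as Cl₂.
Cl₂ equivalent needed: 6.3 mg/L × 877,000 L = 5,525,000 mg = 5525 g.
Product at 60.6% available chlorine: 5525 / 0.606 = 9117 g.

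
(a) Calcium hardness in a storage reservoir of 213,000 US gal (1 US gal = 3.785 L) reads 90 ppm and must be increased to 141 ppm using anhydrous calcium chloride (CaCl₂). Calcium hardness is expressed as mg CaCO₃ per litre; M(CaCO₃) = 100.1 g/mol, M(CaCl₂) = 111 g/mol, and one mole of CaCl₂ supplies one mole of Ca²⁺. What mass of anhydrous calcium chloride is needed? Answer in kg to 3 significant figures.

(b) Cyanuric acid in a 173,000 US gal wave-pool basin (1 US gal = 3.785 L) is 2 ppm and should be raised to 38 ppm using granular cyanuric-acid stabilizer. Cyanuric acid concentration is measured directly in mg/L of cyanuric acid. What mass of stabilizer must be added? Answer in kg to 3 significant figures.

(a) Volume: 213,000 US gal × 3.785 L/gal = 806,205 L.
(a) Hardness to add: (141 − 90) = 51 mg/L as CaCO₃ × 806,205 L = 41,120 g as CaCO₃.
(a) Moles of Ca²⁺ (1 mol Ca²⁺ ≡ 1 mol CaCO₃): 41,120 / 100.1 g/mol = 410.8 mol.
(a) Mass of CaCl₂: 410.8 × 111 = 45,590 g.

(b) Volume: 173,000 US gal × 3.785 L/gal = 654,805 L.
(b) CYA to add: (38 − 2) = 36 mg/L × 654,805 L = 23,570 g cyanuric acid.

(a) 45.6 kg; (b) 23.6 kg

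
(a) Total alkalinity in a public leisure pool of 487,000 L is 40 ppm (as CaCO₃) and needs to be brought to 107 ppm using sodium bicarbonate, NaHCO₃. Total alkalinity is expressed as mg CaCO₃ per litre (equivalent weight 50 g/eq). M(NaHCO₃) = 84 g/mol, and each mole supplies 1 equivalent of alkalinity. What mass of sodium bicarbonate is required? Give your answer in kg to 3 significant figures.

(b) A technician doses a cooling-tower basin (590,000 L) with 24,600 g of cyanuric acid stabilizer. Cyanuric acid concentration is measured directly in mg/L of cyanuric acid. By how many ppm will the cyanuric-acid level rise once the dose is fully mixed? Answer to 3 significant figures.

(a) 54.8 kg; (b) 41.7 ppm

(a) Alkalinity to add: (107 − 40) = 67 mg/L as CaCO₃ × 487,000 L = 32,630 g as CaCO₃.
(a) Equivalents: 32,630 g ÷ 50 g/eq = 652.6 eq.
(a) NaHCO₃ supplies 1 eq per mole → 652.6 mol.
(a) Mass: 652.6 mol × 84 g/mol = 54,820 g.

(b) Rise: 24,600 g / 590,000 L × 1000 = 41.69 mg/L.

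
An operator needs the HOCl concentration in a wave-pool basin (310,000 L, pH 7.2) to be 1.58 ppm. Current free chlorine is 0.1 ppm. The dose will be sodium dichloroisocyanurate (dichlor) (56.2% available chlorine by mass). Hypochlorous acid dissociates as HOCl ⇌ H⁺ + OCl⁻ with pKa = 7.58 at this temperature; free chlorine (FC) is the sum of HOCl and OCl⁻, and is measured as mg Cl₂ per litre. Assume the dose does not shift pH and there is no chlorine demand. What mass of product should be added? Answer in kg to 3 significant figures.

[OCl⁻]/[HOCl] = 10^(pH − pKa) = 10^(7.2 − 7.58) = 0.4169; fraction as HOCl = 1/(1 + 0.4169) = 0.7058.
Free chlorine required for 1.58 ppm HOCl: 1.58 / 0.7058 = 2.239 ppm.
FC to add: 2.239 − 0.1 = 2.139 mg/L as Cl₂.
Cl₂ equivalent: 2.139 mg/L × 310,000 L = 663 g.
Product at 56.2% available Cl: 663 / 0.562 = 1180 g.

1.18 kg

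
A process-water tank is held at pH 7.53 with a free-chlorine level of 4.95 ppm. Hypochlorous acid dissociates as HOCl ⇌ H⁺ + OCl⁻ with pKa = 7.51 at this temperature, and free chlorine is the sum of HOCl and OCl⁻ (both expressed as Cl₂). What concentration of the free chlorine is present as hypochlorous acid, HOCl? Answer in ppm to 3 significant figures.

2.42 ppm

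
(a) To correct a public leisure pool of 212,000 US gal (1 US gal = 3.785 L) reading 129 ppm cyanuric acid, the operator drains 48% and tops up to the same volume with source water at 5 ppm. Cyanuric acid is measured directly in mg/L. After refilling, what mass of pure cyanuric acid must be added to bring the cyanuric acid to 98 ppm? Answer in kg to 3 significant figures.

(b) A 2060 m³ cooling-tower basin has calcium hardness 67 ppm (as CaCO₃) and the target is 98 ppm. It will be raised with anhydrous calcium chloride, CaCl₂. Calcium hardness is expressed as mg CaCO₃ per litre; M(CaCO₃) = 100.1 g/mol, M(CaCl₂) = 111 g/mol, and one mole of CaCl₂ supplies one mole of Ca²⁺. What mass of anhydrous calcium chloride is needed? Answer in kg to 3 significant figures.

(a) Volume: 212,000 US gal × 3.785 L/gal = 802,420 L.
(a) After draining 48% and refilling: 129 × 0.52 + 5 × 0.48 = 69.48 ppm.
(a) Deficit to target: 98 − 69.48 = 28.52 mg/L.
(a) Mass: 28.52 mg/L × 802,420 L = 22,890 g cyanuric acid.

(b) Volume: 2060 m³ = 2,060,000 L.
(b) Hardness to add: (98 − 67) = 31 mg/L as CaCO₃ × 2,060,000 L = 63,860 g as CaCO₃.
(b) Moles of Ca²⁺ (1 mol Ca²⁺ ≡ 1 mol CaCO₃): 63,860 / 100.1 g/mol = 638 mol.
(b) Mass of CaCl₂: 638 × 111 = 70,810 g.

(a) 22.9 kg; (b) 70.8 kg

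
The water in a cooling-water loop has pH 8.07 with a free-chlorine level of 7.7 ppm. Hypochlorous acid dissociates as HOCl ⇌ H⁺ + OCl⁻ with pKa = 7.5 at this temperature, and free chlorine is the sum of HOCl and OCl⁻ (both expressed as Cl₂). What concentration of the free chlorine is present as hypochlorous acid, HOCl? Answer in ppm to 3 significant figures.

[OCl⁻]/[HOCl] = 10^(pH − pKa) = 10^(8.07 − 7.5) = 10^0.57 = 3.715.
Fraction as HOCl = 1 / (1 + 3.715) = 0.2121.
HOCl = 0.2121 × 7.7 ppm = 1.633 ppm.

1.63 ppm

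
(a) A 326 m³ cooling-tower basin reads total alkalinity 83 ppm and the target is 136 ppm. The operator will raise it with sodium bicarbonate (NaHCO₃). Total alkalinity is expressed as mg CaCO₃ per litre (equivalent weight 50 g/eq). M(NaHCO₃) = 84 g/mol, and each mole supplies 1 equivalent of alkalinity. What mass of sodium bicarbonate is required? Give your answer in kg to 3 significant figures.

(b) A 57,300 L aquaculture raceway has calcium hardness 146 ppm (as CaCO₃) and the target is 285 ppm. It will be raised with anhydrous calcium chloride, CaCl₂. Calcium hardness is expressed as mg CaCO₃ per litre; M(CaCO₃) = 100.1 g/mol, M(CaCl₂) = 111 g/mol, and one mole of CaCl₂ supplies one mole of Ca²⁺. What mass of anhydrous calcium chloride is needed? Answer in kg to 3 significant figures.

(a) Volume: 326 m³ = 326,000 L.
(a) Alkalinity to add: (136 − 83) = 53 mg/L as CaCO₃ × 326,000 L = 17,280 g as CaCO₃.
(a) Equivalents: 17,280 g ÷ 50 g/eq = 345.6 eq.
(a) NaHCO₃ supplies 1 eq per mole → 345.6 mol.
(a) Mass: 345.6 mol × 84 g/mol = 29,030 g.

(b) Hardness to add: (285 − 146) = 139 mg/L as CaCO₃ × 57,300 L = 7965 g as CaCO₃.
(b) Moles of Ca²⁺ (1 mol Ca²⁺ ≡ 1 mol CaCO₃): 7965 / 100.1 g/mol = 79.57 mol.
(b) Mass of CaCl₂: 79.57 × 111 = 8832 g.

(a) 29.0 kg; (b) 8.83 kg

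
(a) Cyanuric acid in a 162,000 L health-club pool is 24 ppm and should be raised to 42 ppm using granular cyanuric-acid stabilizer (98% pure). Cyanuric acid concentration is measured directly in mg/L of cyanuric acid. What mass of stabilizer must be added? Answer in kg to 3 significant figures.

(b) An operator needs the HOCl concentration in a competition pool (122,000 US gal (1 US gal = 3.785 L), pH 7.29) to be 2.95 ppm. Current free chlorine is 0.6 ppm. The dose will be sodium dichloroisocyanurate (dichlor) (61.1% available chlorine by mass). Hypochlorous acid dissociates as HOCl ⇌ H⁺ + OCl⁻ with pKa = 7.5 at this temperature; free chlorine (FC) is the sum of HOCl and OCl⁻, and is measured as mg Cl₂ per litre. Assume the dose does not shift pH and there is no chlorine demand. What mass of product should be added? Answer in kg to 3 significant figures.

(a) 2.98 kg; (b) 3.15 kg

(a) CYA to add: (42 − 24) = 18 mg/L × 162,000 L = 2916 g cyanuric acid.
(a) At 98% purity: 2916 / 0.98 = 2976 g product.

(b) Volume: 122,000 US gal × 3.785 L/gal = 461,770 L.
(b) [OCl⁻]/[HOCl] = 10^(pH − pKa) = 10^(7.29 − 7.5) = 0.6166; fraction as HOCl = 1/(1 + 0.6166) = 0.6186.
(b) Free chlorine required for 2.95 ppm HOCl: 2.95 / 0.6186 = 4.769 ppm.
(b) FC to add: 4.769 − 0.6 = 4.169 mg/L as Cl₂.
(b) Cl₂ equivalent: 4.169 mg/L × 461,770 L = 1925 g.
(b) Product at 61.1% available Cl: 1925 / 0.611 = 3151 g.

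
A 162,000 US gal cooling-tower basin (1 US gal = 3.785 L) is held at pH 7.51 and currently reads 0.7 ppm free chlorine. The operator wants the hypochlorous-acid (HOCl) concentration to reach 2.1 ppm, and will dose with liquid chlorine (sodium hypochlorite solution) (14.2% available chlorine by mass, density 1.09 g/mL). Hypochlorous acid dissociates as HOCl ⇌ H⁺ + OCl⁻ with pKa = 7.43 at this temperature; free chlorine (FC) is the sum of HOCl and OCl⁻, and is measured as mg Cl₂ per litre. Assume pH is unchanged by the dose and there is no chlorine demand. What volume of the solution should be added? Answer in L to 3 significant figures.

Volume: 162,000 US gal × 3.785 L/gal = 613,170 L.
[OCl⁻]/[HOCl] = 10^(pH − pKa) = 10^(7.51 − 7.43) = 1.202; fraction as HOCl = 1/(1 + 1.202) = 0.4541.
Free chlorine required for 2.1 ppm HOCl: 2.1 / 0.4541 = 4.625 ppm.
FC to add: 4.625 − 0.7 = 3.925 mg/L as Cl₂.
Cl₂ equivalent: 3.925 mg/L × 613,170 L = 2407 g.
Product at 14.2% available Cl: 2407 / 0.142 = 16,950 g.
Volume: 16,950 g ÷ 1.09 g/mL = 15,550 mL.

15.5 L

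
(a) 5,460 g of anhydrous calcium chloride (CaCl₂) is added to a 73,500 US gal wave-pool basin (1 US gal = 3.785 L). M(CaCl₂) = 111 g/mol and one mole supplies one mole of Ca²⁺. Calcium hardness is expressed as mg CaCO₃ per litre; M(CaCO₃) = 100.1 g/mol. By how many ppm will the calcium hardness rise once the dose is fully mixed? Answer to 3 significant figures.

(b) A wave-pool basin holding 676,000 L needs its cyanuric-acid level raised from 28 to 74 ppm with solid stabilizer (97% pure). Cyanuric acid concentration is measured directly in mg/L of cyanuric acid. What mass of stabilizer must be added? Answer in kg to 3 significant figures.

(a) Volume: 73,500 US gal × 3.785 L/gal = 278,198 L.
(a) Moles of Ca²⁺: 5,460 g ÷ 111 g/mol = 49.19 mol.
(a) As CaCO₃: 49.19 mol × 100.1 g/mol = 4924 g.
(a) Rise: 4924 g / 278,198 L × 1000 = 17.7 mg/L.

(b) CYA to add: (74 − 28) = 46 mg/L × 676,000 L = 31,100 g cyanuric acid.
(b) At 97% purity: 31,100 / 0.97 = 32,060 g product.

(a) 17.7 ppm; (b) 32.1 kg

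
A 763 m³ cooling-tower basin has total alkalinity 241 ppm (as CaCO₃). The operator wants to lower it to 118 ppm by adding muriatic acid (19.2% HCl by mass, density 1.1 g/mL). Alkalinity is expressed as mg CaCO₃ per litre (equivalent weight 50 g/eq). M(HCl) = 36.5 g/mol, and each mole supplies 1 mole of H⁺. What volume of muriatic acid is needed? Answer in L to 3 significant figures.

Volume: 763 m³ = 763,000 L.
Alkalinity to neutralize: (241 − 118) = 123 mg/L as CaCO₃ × 763,000 L = 93,850 g as CaCO₃.
Equivalents of H⁺ required: 93,850 ÷ 50 g/eq = 1877 eq = 1877 mol HCl.
Mass of HCl: 1877 × 36.5 = 68,510 g.
Mass of 19.2% solution: 68,510 / 0.192 = 356,800 g.
Volume: 356,800 g ÷ 1.1 g/mL = 324,400 mL.

324 L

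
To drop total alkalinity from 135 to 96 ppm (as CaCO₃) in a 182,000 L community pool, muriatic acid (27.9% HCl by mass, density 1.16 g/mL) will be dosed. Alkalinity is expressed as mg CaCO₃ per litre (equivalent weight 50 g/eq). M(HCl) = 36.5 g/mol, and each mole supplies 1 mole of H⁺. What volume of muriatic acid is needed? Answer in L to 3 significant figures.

Alkalinity to neutralize: (135 − 96) = 39 mg/L as CaCO₃ × 182,000 L = 7098 g as CaCO₃.
Equivalents of H⁺ required: 7098 ÷ 50 g/eq = 142 eq = 142 mol HCl.
Mass of HCl: 142 × 36.5 = 5182 g.
Mass of 27.9% solution: 5182 / 0.279 = 18,570 g.
Volume: 18,570 g ÷ 1.16 g/mL = 16,010 mL.

16.0 L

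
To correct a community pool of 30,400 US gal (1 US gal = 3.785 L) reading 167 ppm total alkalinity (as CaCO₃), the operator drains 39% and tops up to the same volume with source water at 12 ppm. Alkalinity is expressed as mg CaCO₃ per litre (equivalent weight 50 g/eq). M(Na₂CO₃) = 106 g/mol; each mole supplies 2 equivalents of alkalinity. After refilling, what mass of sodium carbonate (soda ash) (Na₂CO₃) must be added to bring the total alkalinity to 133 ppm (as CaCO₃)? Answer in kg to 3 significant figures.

Volume: 30,400 US gal × 3.785 L/gal = 115,064 L.
After draining 39% and refilling: 167 × 0.61 + 12 × 0.39 = 106.55 ppm.
Deficit to target: 133 − 106.55 = 26.45 mg/L.
As CaCO₃: 26.45 mg/L × 115,064 L = 3043 g; ÷ 50 g/eq ÷ 2 = 30.43 mol Na₂CO₃.
Mass: 30.43 × 106 = 3226 g.

3.23 kg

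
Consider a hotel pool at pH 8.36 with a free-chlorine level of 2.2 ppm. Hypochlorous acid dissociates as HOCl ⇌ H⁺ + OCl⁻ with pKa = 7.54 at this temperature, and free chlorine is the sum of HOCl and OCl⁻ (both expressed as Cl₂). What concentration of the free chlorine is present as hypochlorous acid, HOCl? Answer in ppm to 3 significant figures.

[OCl⁻]/[HOCl] = 10^(pH − pKa) = 10^(8.36 − 7.54) = 10^0.82 = 6.607.
Fraction as HOCl = 1 / (1 + 6.607) = 0.1315.
HOCl = 0.1315 × 2.2 ppm = 0.2892 ppm.

0.289 ppm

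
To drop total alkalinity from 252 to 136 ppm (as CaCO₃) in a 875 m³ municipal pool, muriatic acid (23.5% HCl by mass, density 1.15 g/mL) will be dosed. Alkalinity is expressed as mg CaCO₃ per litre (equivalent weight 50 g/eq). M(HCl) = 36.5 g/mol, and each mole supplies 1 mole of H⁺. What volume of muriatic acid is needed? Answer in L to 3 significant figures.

274 L

Volume: 875 m³ = 875,000 L.
Alkalinity to neutralize: (252 − 136) = 116 mg/L as CaCO₃ × 875,000 L = 101,500 g as CaCO₃.
Equivalents of H⁺ required: 101,500 ÷ 50 g/eq = 2030 eq = 2030 mol HCl.
Mass of HCl: 2030 × 36.5 = 74,100 g.
Mass of 23.5% solution: 74,100 / 0.235 = 315,300 g.
Volume: 315,300 g ÷ 1.15 g/mL = 274,200 mL.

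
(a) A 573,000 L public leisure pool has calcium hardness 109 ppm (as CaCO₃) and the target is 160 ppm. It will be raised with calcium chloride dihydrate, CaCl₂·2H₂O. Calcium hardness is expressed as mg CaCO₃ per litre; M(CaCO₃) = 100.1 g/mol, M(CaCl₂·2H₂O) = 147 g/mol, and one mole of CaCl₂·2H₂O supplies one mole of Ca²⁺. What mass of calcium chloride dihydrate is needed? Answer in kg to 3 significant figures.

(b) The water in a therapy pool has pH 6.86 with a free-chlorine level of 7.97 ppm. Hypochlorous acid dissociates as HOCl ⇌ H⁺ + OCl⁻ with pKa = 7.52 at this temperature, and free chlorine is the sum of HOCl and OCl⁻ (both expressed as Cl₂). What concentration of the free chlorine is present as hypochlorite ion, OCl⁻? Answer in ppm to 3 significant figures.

(a) 42.9 kg; (b) 1.43 ppm

(a) Hardness to add: (160 − 109) = 51 mg/L as CaCO₃ × 573,000 L = 29,220 g as CaCO₃.
(a) Moles of Ca²⁺ (1 mol Ca²⁺ ≡ 1 mol CaCO₃): 29,220 / 100.1 g/mol = 291.9 mol.
(a) Mass of CaCl₂·2H₂O: 291.9 × 147 = 42,910 g.

(b) [OCl⁻]/[HOCl] = 10^(pH − pKa) = 10^(6.86 − 7.52) = 10^-0.66 = 0.2188.
(b) Fraction as HOCl = 1 / (1 + 0.2188) = 0.8205.
(b) OCl⁻ = (1 − 0.8205) × 7.97 ppm = 1.431 ppm.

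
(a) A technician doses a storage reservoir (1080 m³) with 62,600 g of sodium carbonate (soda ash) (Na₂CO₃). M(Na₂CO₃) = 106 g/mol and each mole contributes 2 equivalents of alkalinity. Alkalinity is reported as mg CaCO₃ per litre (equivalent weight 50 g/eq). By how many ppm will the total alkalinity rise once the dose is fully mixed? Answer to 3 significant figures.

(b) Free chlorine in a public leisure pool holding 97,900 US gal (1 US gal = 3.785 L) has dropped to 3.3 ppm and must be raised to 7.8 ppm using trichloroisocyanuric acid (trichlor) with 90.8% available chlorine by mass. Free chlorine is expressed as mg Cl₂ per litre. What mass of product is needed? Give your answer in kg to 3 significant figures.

(a) 54.7 ppm; (b) 1.84 kg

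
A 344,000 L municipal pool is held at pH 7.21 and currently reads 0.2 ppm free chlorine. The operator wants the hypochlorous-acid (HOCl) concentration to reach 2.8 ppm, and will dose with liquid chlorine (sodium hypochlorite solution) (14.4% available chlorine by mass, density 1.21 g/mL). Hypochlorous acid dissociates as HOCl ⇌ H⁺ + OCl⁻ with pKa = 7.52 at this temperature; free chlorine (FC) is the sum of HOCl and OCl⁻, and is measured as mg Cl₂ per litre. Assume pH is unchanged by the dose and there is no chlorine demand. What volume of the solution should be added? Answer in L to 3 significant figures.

[OCl⁻]/[HOCl] = 10^(pH − pKa) = 10^(7.21 − 7.52) = 0.4898; fraction as HOCl = 1/(1 + 0.4898) = 0.6712.
Free chlorine required for 2.8 ppm HOCl: 2.8 / 0.6712 = 4.171 ppm.
FC to add: 4.171 − 0.2 = 3.971 mg/L as Cl₂.
Cl₂ equivalent: 3.971 mg/L × 344,000 L = 1366 g.
Product at 14.4% available Cl: 1366 / 0.144 = 9487 g.
Volume: 9487 g ÷ 1.21 g/mL = 7841 mL.

7.84 L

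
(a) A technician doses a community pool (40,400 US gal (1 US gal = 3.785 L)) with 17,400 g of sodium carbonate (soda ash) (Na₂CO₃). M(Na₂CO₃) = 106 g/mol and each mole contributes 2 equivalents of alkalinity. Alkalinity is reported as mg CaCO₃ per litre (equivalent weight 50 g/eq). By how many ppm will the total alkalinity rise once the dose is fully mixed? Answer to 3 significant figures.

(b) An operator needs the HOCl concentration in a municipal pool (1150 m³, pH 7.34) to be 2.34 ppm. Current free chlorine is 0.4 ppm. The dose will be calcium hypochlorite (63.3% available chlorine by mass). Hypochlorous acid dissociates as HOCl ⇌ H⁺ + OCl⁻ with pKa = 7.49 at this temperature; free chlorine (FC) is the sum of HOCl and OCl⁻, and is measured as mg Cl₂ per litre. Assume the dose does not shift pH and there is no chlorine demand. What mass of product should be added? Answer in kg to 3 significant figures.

(a) Volume: 40,400 US gal × 3.785 L/gal = 152,914 L.
(a) Moles of Na₂CO₃: 17,400 g ÷ 106 g/mol = 164.2 mol → 328.3 eq of alkalinity.
(a) As CaCO₃: 328.3 eq × 50 g/eq = 16,420 g.
(a) Rise: 16,420 g / 152,914 L × 1000 = 107.3 mg/L.

(b) Volume: 1150 m³ = 1,150,000 L.
(b) [OCl⁻]/[HOCl] = 10^(pH − pKa) = 10^(7.34 − 7.49) = 0.7079; fraction as HOCl = 1/(1 + 0.7079) = 0.5855.
(b) Free chlorine required for 2.34 ppm HOCl: 2.34 / 0.5855 = 3.997 ppm.
(b) FC to add: 3.997 − 0.4 = 3.597 mg/L as Cl₂.
(b) Cl₂ equivalent: 3.597 mg/L × 1,150,000 L = 4136 g.
(b) Product at 63.3% available Cl: 4136 / 0.633 = 6534 g.

(a) 107 ppm; (b) 6.53 kg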